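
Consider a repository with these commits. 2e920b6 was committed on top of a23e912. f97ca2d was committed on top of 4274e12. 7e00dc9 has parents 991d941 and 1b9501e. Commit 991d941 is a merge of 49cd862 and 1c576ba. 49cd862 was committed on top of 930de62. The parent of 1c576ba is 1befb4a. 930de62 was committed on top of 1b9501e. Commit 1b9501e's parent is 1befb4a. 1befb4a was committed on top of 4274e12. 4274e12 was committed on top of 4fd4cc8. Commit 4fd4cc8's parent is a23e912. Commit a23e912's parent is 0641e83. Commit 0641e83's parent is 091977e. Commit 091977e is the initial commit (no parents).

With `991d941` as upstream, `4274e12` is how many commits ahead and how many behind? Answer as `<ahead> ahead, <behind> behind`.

0 ahead, 6 behind

Reachable from 4274e12: {0641e83, 091977e, 4274e12, 4fd4cc8, a23e912}.
Reachable from 991d941: {0641e83, 091977e, 1b9501e, 1befb4a, 1c576ba, 4274e12, 49cd862, 4fd4cc8, 930de62, 991d941, a23e912}.
Only in 4274e12's history (ahead): {} — 0.
Only in 991d941's history (behind): {1b9501e, 1befb4a, 1c576ba, 49cd862, 930de62, 991d941} — 6.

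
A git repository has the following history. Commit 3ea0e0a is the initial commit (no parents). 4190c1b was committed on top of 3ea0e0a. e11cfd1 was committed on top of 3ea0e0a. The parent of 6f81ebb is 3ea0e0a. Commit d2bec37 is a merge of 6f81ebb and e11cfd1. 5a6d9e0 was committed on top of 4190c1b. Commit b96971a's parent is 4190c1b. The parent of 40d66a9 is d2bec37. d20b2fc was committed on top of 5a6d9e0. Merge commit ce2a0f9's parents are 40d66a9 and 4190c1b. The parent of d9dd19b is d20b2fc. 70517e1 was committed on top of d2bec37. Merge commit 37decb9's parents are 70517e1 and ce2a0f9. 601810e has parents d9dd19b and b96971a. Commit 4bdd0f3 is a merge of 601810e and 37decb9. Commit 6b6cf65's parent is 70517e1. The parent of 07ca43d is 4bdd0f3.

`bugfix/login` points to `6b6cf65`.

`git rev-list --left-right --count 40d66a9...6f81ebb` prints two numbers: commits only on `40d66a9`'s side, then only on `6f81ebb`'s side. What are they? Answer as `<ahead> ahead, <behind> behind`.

3 ahead, 0 behind

Reachable from 40d66a9: {3ea0e0a, 40d66a9, 6f81ebb, d2bec37, e11cfd1}.
Reachable from 6f81ebb: {3ea0e0a, 6f81ebb}.
Only in 40d66a9's history (ahead): {40d66a9, d2bec37, e11cfd1} — 3.
Only in 6f81ebb's history (behind): {} — 0.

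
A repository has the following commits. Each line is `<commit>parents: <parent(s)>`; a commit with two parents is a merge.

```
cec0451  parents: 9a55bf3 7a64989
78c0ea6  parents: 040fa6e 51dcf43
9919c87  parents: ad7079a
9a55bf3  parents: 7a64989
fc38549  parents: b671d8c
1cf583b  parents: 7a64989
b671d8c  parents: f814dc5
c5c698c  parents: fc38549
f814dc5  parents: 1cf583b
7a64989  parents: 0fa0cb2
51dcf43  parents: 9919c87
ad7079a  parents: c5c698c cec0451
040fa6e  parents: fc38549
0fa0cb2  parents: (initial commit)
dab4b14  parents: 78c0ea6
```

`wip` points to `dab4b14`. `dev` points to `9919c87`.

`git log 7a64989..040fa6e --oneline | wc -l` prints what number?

5

Reachable from 040fa6e: {040fa6e, 0fa0cb2, 1cf583b, 7a64989, b671d8c, f814dc5, fc38549}.
Reachable from 7a64989: {0fa0cb2, 7a64989}.
In 040fa6e's history but not 7a64989's: {040fa6e, 1cf583b, b671d8c, f814dc5, fc38549} — 5 commits.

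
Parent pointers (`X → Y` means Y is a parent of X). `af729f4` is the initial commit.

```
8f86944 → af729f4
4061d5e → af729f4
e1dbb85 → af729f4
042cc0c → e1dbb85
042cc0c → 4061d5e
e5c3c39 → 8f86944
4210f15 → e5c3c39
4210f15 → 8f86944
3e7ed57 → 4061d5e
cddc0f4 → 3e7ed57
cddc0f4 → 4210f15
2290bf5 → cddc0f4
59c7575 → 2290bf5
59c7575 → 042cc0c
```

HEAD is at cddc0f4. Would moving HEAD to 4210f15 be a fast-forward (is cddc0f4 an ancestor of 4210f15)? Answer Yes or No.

A fast-forward from cddc0f4 to 4210f15 is possible iff cddc0f4 is an ancestor of 4210f15.
Ancestors of 4210f15: {4210f15, 8f86944, af729f4, e5c3c39}.
cddc0f4 is not among them, so fast-forward is not possible.

No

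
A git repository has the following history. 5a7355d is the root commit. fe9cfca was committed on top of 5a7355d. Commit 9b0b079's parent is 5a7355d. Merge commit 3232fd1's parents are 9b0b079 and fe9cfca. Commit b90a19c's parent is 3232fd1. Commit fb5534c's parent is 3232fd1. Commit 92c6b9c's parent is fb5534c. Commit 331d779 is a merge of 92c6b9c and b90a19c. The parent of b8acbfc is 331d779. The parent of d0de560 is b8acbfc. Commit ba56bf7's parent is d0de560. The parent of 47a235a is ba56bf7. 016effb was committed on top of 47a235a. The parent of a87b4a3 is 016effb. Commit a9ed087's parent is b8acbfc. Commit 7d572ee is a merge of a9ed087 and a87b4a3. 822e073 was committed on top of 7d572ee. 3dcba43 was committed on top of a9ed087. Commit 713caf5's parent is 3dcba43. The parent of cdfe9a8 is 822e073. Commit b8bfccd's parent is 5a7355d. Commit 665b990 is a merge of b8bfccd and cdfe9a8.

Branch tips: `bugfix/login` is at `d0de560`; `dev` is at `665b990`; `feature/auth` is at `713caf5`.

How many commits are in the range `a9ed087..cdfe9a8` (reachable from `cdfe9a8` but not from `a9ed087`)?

8

Reachable from cdfe9a8: {016effb, 3232fd1, 331d779, 47a235a, 5a7355d, 7d572ee, 822e073, 92c6b9c, 9b0b079, a87b4a3, a9ed087, b8acbfc, b90a19c, ba56bf7, cdfe9a8, d0de560, fb5534c, fe9cfca}.
Reachable from a9ed087: {3232fd1, 331d779, 5a7355d, 92c6b9c, 9b0b079, a9ed087, b8acbfc, b90a19c, fb5534c, fe9cfca}.
In cdfe9a8's history but not a9ed087's: {016effb, 47a235a, 7d572ee, 822e073, a87b4a3, ba56bf7, cdfe9a8, d0de560} — 8 commits.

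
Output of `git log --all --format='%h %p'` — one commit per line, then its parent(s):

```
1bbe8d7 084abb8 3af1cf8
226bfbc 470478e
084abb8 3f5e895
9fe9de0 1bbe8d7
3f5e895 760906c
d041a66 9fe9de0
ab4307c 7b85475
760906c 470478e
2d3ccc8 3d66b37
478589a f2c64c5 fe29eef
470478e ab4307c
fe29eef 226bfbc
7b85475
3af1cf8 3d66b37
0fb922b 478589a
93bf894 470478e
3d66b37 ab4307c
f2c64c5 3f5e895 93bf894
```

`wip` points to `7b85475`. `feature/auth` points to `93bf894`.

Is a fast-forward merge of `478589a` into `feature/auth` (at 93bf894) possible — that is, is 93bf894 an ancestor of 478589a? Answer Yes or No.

A fast-forward from 93bf894 to 478589a is possible iff 93bf894 is an ancestor of 478589a.
Ancestors of 478589a: {226bfbc, 3f5e895, 470478e, 478589a, 760906c, 7b85475, 93bf894, ab4307c, f2c64c5, fe29eef}.
93bf894 is among them, so fast-forward is possible.

Yes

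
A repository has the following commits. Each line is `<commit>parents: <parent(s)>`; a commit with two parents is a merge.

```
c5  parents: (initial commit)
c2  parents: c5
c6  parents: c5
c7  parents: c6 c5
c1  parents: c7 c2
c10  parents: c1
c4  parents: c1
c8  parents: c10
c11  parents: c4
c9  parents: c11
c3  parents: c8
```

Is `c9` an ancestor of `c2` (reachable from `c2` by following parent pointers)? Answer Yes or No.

Ancestors of c2: {c2, c5}.
c9 is not in that set, so it is not an ancestor of c2.

No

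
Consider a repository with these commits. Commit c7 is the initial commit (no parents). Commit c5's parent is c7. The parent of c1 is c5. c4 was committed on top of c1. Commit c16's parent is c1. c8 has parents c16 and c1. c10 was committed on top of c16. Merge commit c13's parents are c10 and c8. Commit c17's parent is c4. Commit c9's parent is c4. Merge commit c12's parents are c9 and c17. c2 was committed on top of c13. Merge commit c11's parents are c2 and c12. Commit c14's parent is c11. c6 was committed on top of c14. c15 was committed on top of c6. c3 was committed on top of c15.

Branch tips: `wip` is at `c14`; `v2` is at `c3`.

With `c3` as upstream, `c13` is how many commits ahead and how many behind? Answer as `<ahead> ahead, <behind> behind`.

0 ahead, 10 behind

Reachable from c13: {c1, c10, c13, c16, c5, c7, c8}.
Reachable from c3: {c1, c10, c11, c12, c13, c14, c15, c16, c17, c2, c3, c4, c5, c6, c7, c8, c9}.
Only in c13's history (ahead): {} — 0.
Only in c3's history (behind): {c11, c12, c14, c15, c17, c2, c3, c4, c6, c9} — 10.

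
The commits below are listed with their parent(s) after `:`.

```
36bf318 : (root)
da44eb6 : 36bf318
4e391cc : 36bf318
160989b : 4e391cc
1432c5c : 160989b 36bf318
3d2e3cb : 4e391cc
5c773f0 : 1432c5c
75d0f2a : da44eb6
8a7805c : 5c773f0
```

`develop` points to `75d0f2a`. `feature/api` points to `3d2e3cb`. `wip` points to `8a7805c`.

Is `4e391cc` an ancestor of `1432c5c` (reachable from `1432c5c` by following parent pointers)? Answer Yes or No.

Ancestors of 1432c5c (commits reachable by following parents): {1432c5c, 160989b, 36bf318, 4e391cc}.
4e391cc is in that set, so it is an ancestor of 1432c5c.

Yes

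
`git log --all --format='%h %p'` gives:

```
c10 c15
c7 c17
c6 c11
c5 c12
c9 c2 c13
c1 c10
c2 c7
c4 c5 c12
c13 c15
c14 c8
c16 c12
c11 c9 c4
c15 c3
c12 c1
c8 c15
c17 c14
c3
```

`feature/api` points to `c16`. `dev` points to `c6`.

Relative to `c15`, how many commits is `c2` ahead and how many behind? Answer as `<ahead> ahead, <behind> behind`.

Reachable from c2: {c14, c15, c17, c2, c3, c7, c8}.
Reachable from c15: {c15, c3}.
Only in c2's history (ahead): {c14, c17, c2, c7, c8} — 5.
Only in c15's history (behind): {} — 0.

5 ahead, 0 behind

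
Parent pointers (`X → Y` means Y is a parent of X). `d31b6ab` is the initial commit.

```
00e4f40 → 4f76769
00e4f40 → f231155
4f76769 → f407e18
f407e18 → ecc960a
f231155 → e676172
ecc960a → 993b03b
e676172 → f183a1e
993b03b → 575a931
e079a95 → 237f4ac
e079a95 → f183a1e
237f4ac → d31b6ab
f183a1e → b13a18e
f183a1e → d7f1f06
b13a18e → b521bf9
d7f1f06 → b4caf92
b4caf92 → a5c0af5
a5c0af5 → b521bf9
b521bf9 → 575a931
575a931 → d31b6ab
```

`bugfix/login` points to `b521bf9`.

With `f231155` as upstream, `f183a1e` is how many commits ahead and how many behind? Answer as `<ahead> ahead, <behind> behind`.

Reachable from f183a1e: {575a931, a5c0af5, b13a18e, b4caf92, b521bf9, d31b6ab, d7f1f06, f183a1e}.
Reachable from f231155: {575a931, a5c0af5, b13a18e, b4caf92, b521bf9, d31b6ab, d7f1f06, e676172, f183a1e, f231155}.
Only in f183a1e's history (ahead): {} — 0.
Only in f231155's history (behind): {e676172, f231155} — 2.

0 ahead, 2 behind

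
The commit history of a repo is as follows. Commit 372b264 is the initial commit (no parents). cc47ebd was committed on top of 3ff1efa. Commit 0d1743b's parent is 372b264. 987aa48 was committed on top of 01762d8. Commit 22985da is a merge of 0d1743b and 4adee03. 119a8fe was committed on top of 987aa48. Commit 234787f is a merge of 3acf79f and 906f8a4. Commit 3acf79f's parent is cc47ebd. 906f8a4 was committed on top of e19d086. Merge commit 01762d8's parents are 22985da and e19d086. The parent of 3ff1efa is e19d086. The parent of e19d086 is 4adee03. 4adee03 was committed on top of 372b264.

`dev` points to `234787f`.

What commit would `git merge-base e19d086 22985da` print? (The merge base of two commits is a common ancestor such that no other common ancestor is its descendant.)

4adee03

Ancestors of e19d086: {372b264, 4adee03, e19d086}.
Ancestors of 22985da: {0d1743b, 22985da, 372b264, 4adee03}.
Common ancestors: {372b264, 4adee03}.
Among these, 4adee03 is not an ancestor of any other common ancestor — it is the merge base.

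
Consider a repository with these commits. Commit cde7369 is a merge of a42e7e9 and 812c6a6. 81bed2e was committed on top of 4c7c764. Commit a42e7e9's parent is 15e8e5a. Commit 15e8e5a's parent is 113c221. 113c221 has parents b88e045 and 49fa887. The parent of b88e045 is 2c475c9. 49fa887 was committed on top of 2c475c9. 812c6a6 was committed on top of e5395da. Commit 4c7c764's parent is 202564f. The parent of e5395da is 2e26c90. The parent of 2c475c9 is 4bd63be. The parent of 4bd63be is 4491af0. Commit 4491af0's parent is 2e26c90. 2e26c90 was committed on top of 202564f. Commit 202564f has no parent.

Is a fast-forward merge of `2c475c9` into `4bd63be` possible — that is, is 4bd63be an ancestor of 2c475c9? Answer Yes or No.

A fast-forward from 4bd63be to 2c475c9 is possible iff 4bd63be is an ancestor of 2c475c9.
Ancestors of 2c475c9: {202564f, 2c475c9, 2e26c90, 4491af0, 4bd63be}.
4bd63be is among them, so fast-forward is possible.

Yes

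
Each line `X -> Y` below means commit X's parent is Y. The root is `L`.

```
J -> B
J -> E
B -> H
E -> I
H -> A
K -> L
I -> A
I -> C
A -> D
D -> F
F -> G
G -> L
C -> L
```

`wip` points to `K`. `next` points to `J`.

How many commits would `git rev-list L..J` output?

Reachable from J: {A, B, C, D, E, F, G, H, I, J, L}.
Reachable from L: {L}.
In J's history but not L's: {A, B, C, D, E, F, G, H, I, J} — 10 commits.

10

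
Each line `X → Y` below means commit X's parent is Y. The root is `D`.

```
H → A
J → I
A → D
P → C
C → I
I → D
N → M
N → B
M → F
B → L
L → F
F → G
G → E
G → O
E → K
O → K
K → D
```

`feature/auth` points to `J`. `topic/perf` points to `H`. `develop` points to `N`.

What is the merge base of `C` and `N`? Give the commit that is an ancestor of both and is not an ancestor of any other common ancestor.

Ancestors of C: {C, D, I}.
Ancestors of N: {B, D, E, F, G, K, L, M, N, O}.
Common ancestors: {D}.
The only common ancestor is D, so it is the merge base.

D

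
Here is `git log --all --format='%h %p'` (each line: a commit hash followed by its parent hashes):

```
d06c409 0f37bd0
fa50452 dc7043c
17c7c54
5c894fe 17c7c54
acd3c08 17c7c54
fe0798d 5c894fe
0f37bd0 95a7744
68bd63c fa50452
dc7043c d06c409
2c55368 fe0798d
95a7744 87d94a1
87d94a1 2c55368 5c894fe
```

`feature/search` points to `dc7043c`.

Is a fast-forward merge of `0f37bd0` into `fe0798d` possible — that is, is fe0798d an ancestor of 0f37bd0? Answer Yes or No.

Yes

A fast-forward from fe0798d to 0f37bd0 is possible iff fe0798d is an ancestor of 0f37bd0.
Ancestors of 0f37bd0: {0f37bd0, 17c7c54, 2c55368, 5c894fe, 87d94a1, 95a7744, fe0798d}.
fe0798d is among them, so fast-forward is possible.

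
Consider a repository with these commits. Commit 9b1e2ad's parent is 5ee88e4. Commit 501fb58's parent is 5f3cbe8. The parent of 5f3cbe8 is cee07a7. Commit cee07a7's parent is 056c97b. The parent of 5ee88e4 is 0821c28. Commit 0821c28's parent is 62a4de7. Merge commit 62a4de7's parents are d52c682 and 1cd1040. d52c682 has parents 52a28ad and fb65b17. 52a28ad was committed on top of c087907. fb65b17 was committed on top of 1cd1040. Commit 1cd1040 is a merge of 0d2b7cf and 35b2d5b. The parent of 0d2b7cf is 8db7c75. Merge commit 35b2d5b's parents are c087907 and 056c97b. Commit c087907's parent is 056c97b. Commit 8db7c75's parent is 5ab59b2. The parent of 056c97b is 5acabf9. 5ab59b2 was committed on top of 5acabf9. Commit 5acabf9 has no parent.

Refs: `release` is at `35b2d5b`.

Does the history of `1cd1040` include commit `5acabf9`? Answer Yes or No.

Ancestors of 1cd1040 (commits reachable by following parents): {056c97b, 0d2b7cf, 1cd1040, 35b2d5b, 5ab59b2, 5acabf9, 8db7c75, c087907}.
5acabf9 is in that set, so it is an ancestor of 1cd1040.

Yes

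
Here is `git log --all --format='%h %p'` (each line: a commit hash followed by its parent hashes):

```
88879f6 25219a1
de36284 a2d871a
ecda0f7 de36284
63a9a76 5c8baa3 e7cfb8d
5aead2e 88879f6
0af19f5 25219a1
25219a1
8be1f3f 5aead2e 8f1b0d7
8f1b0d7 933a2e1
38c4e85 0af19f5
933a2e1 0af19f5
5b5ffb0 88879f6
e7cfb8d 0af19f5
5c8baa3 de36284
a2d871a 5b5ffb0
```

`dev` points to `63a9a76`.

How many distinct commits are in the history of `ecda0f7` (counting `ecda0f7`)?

6

Walking parent pointers from ecda0f7: reachable set = {25219a1, 5b5ffb0, 88879f6, a2d871a, de36284, ecda0f7}.
That is 6 commits.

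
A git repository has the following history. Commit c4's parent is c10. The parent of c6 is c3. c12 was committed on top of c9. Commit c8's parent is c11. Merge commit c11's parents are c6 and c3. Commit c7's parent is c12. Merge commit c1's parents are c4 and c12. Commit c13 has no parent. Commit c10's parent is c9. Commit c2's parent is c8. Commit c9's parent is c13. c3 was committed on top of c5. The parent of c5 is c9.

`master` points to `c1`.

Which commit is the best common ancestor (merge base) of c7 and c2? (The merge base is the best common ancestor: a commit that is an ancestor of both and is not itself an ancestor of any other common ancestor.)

Ancestors of c7: {c12, c13, c7, c9}.
Ancestors of c2: {c11, c13, c2, c3, c5, c6, c8, c9}.
Common ancestors: {c13, c9}.
Among these, c9 is not an ancestor of any other common ancestor — it is the merge base.

c9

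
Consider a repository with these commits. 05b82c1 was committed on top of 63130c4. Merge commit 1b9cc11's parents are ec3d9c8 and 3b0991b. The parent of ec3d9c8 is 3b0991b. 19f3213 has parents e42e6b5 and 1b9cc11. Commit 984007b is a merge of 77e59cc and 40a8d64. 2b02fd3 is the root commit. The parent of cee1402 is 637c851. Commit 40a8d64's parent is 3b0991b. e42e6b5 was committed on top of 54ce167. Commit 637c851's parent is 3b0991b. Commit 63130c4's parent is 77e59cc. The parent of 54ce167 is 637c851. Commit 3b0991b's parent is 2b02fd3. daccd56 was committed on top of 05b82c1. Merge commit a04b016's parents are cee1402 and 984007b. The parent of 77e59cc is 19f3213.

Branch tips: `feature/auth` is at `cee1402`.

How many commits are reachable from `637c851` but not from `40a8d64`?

1

Reachable from 637c851: {2b02fd3, 3b0991b, 637c851}.
Reachable from 40a8d64: {2b02fd3, 3b0991b, 40a8d64}.
In 637c851's history but not 40a8d64's: {637c851} — 1 commit.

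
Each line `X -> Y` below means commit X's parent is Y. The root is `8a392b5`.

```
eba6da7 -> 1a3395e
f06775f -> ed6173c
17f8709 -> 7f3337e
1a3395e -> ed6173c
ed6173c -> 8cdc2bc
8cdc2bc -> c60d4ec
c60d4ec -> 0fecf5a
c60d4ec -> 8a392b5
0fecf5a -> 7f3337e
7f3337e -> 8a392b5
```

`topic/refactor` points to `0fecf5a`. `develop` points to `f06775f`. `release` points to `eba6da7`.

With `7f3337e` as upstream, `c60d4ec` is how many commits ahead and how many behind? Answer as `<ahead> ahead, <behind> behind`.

Reachable from c60d4ec: {0fecf5a, 7f3337e, 8a392b5, c60d4ec}.
Reachable from 7f3337e: {7f3337e, 8a392b5}.
Only in c60d4ec's history (ahead): {0fecf5a, c60d4ec} — 2.
Only in 7f3337e's history (behind): {} — 0.

2 ahead, 0 behind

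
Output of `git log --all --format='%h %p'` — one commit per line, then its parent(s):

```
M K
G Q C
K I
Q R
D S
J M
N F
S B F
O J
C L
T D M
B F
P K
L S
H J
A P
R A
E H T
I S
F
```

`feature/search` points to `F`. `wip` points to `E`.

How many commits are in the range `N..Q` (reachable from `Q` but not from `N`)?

Reachable from Q: {A, B, F, I, K, P, Q, R, S}.
Reachable from N: {F, N}.
In Q's history but not N's: {A, B, I, K, P, Q, R, S} — 8 commits.

8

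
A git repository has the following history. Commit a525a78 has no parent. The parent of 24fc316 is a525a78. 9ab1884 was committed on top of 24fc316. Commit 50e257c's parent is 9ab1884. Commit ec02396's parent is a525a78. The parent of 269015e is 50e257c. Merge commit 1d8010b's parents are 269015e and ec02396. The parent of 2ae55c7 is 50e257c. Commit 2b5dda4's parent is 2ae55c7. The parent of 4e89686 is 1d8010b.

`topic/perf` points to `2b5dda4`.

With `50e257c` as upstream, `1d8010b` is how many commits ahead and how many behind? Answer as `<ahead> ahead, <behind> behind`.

3 ahead, 0 behind

Reachable from 1d8010b: {1d8010b, 24fc316, 269015e, 50e257c, 9ab1884, a525a78, ec02396}.
Reachable from 50e257c: {24fc316, 50e257c, 9ab1884, a525a78}.
Only in 1d8010b's history (ahead): {1d8010b, 269015e, ec02396} — 3.
Only in 50e257c's history (behind): {} — 0.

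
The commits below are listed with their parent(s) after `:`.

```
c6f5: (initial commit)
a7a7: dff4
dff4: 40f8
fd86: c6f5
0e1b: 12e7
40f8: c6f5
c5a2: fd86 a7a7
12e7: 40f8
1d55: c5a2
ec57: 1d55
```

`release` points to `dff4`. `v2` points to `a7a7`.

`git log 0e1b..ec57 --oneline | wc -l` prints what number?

Reachable from ec57: {1d55, 40f8, a7a7, c5a2, c6f5, dff4, ec57, fd86}.
Reachable from 0e1b: {0e1b, 12e7, 40f8, c6f5}.
In ec57's history but not 0e1b's: {1d55, a7a7, c5a2, dff4, ec57, fd86} — 6 commits.

6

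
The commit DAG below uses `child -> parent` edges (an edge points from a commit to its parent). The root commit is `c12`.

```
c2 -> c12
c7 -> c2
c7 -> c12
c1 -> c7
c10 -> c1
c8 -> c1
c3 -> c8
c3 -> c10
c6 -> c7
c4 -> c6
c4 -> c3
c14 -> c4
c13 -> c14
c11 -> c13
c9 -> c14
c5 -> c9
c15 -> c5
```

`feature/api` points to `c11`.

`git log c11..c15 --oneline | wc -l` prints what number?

3

Reachable from c15: {c1, c10, c12, c14, c15, c2, c3, c4, c5, c6, c7, c8, c9}.
Reachable from c11: {c1, c10, c11, c12, c13, c14, c2, c3, c4, c6, c7, c8}.
In c15's history but not c11's: {c15, c5, c9} — 3 commits.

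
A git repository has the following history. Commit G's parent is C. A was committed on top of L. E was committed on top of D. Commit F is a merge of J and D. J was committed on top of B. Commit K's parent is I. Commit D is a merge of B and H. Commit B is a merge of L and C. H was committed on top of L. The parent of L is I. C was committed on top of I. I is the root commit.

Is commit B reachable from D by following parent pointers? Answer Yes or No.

Yes

Ancestors of D (commits reachable by following parents): {B, C, D, H, I, L}.
B is in that set, so it is an ancestor of D.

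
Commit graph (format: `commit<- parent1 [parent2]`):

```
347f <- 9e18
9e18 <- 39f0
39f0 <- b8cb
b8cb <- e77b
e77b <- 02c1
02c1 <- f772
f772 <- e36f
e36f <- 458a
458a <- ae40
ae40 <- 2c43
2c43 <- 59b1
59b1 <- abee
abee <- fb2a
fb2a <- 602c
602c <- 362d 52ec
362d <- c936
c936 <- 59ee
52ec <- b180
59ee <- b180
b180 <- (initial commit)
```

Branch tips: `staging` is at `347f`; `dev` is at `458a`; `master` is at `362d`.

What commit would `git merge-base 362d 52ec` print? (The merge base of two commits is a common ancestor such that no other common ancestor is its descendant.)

Ancestors of 362d: {362d, 59ee, b180, c936}.
Ancestors of 52ec: {52ec, b180}.
Common ancestors: {b180}.
The only common ancestor is b180, so it is the merge base.

b180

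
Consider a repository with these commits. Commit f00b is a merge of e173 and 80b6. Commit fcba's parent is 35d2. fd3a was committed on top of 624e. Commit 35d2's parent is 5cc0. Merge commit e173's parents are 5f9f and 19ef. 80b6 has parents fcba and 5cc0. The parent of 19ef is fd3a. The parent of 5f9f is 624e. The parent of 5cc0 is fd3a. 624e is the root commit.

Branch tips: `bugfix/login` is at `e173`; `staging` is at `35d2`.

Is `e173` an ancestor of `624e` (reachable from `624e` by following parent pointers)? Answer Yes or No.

Ancestors of 624e: {624e}.
e173 is not in that set, so it is not an ancestor of 624e.

No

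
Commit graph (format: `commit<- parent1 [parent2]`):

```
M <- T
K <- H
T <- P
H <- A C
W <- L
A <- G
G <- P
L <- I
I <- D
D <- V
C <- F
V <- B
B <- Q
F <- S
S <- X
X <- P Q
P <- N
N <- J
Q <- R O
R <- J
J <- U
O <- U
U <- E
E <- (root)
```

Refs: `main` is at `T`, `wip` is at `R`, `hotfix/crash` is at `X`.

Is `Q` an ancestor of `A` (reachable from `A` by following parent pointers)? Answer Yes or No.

Ancestors of A: {A, E, G, J, N, P, U}.
Q is not in that set, so it is not an ancestor of A.

No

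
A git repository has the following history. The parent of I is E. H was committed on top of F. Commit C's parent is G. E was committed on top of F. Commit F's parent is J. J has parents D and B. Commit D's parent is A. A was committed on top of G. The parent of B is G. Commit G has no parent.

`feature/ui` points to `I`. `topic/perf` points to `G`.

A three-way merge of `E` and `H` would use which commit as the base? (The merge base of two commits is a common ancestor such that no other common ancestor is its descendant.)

Ancestors of E: {A, B, D, E, F, G, J}.
Ancestors of H: {A, B, D, F, G, H, J}.
Common ancestors: {A, B, D, F, G, J}.
Among these, F is not an ancestor of any other common ancestor — it is the merge base.

F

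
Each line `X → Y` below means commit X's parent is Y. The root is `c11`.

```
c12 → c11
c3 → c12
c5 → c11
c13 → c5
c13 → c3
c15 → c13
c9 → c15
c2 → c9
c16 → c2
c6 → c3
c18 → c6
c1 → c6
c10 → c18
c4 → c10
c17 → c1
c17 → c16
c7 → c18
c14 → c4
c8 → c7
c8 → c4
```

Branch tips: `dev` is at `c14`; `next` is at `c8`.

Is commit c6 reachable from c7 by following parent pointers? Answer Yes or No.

Yes

Ancestors of c7 (commits reachable by following parents): {c11, c12, c18, c3, c6, c7}.
c6 is in that set, so it is an ancestor of c7.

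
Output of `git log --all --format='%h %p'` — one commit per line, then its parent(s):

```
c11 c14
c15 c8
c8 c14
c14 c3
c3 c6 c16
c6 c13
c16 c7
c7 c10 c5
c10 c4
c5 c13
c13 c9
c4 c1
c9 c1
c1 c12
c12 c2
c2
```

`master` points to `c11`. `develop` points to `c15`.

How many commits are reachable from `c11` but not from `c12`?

Reachable from c11: {c1, c10, c11, c12, c13, c14, c16, c2, c3, c4, c5, c6, c7, c9}.
Reachable from c12: {c12, c2}.
In c11's history but not c12's: {c1, c10, c11, c13, c14, c16, c3, c4, c5, c6, c7, c9} — 12 commits.

12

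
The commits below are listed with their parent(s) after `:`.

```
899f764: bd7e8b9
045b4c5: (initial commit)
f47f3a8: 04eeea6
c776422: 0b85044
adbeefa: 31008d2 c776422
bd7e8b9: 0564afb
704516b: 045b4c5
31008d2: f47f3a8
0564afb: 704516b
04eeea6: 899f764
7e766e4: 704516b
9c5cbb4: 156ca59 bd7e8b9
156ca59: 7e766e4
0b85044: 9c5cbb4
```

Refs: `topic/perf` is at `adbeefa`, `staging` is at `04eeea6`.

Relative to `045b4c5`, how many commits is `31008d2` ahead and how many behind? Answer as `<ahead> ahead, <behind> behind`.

7 ahead, 0 behind

Reachable from 31008d2: {045b4c5, 04eeea6, 0564afb, 31008d2, 704516b, 899f764, bd7e8b9, f47f3a8}.
Reachable from 045b4c5: {045b4c5}.
Only in 31008d2's history (ahead): {04eeea6, 0564afb, 31008d2, 704516b, 899f764, bd7e8b9, f47f3a8} — 7.
Only in 045b4c5's history (behind): {} — 0.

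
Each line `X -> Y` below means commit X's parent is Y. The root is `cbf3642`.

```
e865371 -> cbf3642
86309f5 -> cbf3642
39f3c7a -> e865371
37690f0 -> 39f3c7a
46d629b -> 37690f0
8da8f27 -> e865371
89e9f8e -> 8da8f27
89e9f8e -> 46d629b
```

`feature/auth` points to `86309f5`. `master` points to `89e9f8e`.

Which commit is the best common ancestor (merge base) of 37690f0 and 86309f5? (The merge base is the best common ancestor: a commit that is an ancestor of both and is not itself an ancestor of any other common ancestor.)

Ancestors of 37690f0: {37690f0, 39f3c7a, cbf3642, e865371}.
Ancestors of 86309f5: {86309f5, cbf3642}.
Common ancestors: {cbf3642}.
The only common ancestor is cbf3642, so it is the merge base.

cbf3642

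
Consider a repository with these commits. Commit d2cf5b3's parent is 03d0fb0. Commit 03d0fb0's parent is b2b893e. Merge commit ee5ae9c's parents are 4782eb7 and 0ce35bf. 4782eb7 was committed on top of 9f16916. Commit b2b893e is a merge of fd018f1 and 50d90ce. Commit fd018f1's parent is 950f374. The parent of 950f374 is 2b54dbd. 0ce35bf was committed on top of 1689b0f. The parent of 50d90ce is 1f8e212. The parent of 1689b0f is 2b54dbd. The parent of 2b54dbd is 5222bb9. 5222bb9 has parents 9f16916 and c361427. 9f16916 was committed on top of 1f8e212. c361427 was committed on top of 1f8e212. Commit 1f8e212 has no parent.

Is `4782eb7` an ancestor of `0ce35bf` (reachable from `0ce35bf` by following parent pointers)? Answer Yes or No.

Ancestors of 0ce35bf: {0ce35bf, 1689b0f, 1f8e212, 2b54dbd, 5222bb9, 9f16916, c361427}.
4782eb7 is not in that set, so it is not an ancestor of 0ce35bf.

No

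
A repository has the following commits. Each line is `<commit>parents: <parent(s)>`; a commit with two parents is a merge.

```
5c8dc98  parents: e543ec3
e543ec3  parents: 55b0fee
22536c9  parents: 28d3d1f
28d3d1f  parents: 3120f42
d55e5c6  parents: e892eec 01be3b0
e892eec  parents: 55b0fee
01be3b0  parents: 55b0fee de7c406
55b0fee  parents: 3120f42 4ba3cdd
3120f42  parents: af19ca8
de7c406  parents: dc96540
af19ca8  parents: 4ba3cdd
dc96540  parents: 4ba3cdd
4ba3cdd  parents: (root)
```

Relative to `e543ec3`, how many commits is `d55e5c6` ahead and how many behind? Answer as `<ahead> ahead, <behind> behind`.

Reachable from d55e5c6: {01be3b0, 3120f42, 4ba3cdd, 55b0fee, af19ca8, d55e5c6, dc96540, de7c406, e892eec}.
Reachable from e543ec3: {3120f42, 4ba3cdd, 55b0fee, af19ca8, e543ec3}.
Only in d55e5c6's history (ahead): {01be3b0, d55e5c6, dc96540, de7c406, e892eec} — 5.
Only in e543ec3's history (behind): {e543ec3} — 1.

5 ahead, 1 behind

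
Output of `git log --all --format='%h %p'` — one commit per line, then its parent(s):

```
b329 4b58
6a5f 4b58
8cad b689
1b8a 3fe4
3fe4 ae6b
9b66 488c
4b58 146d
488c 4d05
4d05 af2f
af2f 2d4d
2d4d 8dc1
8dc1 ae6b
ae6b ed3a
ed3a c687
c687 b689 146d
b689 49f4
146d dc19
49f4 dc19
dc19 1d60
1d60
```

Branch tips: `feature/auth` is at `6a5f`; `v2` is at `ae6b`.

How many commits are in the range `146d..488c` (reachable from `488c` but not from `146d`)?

Reachable from 488c: {146d, 1d60, 2d4d, 488c, 49f4, 4d05, 8dc1, ae6b, af2f, b689, c687, dc19, ed3a}.
Reachable from 146d: {146d, 1d60, dc19}.
In 488c's history but not 146d's: {2d4d, 488c, 49f4, 4d05, 8dc1, ae6b, af2f, b689, c687, ed3a} — 10 commits.

10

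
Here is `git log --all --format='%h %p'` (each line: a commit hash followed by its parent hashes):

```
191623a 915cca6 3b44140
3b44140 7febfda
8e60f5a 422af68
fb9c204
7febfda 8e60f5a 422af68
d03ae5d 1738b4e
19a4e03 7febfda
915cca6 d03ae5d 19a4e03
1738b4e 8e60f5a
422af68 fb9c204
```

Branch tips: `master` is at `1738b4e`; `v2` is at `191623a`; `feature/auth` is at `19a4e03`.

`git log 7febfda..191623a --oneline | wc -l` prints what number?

Reachable from 191623a: {1738b4e, 191623a, 19a4e03, 3b44140, 422af68, 7febfda, 8e60f5a, 915cca6, d03ae5d, fb9c204}.
Reachable from 7febfda: {422af68, 7febfda, 8e60f5a, fb9c204}.
In 191623a's history but not 7febfda's: {1738b4e, 191623a, 19a4e03, 3b44140, 915cca6, d03ae5d} — 6 commits.

6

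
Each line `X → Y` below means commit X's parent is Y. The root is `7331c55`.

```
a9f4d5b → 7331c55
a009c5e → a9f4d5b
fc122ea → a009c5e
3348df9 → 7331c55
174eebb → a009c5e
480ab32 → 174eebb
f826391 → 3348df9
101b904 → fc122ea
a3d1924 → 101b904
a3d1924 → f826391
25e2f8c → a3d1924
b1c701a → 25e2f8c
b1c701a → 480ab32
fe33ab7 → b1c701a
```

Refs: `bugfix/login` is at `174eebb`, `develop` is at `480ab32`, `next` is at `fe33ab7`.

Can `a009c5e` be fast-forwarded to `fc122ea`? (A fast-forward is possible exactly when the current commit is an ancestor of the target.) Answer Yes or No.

Yes

A fast-forward from a009c5e to fc122ea is possible iff a009c5e is an ancestor of fc122ea.
Ancestors of fc122ea: {7331c55, a009c5e, a9f4d5b, fc122ea}.
a009c5e is among them, so fast-forward is possible.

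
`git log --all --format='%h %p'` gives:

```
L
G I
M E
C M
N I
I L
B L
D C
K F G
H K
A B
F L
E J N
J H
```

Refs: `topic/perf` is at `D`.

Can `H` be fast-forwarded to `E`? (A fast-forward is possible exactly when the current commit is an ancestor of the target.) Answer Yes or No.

Yes

A fast-forward from H to E is possible iff H is an ancestor of E.
Ancestors of E: {E, F, G, H, I, J, K, L, N}.
H is among them, so fast-forward is possible.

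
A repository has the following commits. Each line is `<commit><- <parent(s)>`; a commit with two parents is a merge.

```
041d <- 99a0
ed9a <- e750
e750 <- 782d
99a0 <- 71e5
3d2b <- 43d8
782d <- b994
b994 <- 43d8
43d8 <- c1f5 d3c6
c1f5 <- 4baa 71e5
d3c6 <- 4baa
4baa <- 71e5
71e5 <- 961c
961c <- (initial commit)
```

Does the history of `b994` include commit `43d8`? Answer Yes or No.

Yes

Ancestors of b994 (commits reachable by following parents): {43d8, 4baa, 71e5, 961c, b994, c1f5, d3c6}.
43d8 is in that set, so it is an ancestor of b994.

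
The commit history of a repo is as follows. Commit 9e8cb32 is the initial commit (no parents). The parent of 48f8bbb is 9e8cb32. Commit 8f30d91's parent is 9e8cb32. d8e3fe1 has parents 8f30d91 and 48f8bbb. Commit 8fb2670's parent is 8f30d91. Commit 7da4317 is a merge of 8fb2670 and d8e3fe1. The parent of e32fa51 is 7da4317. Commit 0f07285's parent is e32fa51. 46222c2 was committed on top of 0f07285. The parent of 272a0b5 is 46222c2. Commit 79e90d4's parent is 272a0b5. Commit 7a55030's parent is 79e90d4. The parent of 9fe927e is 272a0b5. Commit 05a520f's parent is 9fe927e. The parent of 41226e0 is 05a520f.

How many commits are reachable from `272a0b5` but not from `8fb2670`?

7

Reachable from 272a0b5: {0f07285, 272a0b5, 46222c2, 48f8bbb, 7da4317, 8f30d91, 8fb2670, 9e8cb32, d8e3fe1, e32fa51}.
Reachable from 8fb2670: {8f30d91, 8fb2670, 9e8cb32}.
In 272a0b5's history but not 8fb2670's: {0f07285, 272a0b5, 46222c2, 48f8bbb, 7da4317, d8e3fe1, e32fa51} — 7 commits.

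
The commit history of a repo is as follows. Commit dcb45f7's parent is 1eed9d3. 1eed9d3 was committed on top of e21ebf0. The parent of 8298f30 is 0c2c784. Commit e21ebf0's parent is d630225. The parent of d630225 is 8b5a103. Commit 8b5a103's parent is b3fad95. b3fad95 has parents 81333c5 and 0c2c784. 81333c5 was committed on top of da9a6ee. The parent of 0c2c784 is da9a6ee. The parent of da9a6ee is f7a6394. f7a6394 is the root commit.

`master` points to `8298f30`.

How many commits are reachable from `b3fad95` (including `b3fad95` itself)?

5

Walking parent pointers from b3fad95: reachable set = {0c2c784, 81333c5, b3fad95, da9a6ee, f7a6394}.
That is 5 commits.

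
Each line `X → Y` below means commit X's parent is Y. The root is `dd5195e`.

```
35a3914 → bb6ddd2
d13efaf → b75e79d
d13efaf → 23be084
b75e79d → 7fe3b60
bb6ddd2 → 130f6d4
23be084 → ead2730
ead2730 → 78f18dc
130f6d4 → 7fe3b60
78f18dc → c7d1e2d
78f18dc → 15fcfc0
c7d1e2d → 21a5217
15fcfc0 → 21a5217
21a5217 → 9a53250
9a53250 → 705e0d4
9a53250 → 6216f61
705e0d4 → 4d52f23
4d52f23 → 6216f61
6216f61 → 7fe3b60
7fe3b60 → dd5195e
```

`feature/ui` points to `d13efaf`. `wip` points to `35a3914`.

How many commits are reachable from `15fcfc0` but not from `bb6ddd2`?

6

Reachable from 15fcfc0: {15fcfc0, 21a5217, 4d52f23, 6216f61, 705e0d4, 7fe3b60, 9a53250, dd5195e}.
Reachable from bb6ddd2: {130f6d4, 7fe3b60, bb6ddd2, dd5195e}.
In 15fcfc0's history but not bb6ddd2's: {15fcfc0, 21a5217, 4d52f23, 6216f61, 705e0d4, 9a53250} — 6 commits.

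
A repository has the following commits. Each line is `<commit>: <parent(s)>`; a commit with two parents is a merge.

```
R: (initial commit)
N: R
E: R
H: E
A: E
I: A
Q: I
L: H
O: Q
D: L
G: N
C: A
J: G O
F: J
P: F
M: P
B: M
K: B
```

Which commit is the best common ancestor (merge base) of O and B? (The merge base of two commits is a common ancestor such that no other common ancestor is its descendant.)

O

Ancestors of O: {A, E, I, O, Q, R}.
Ancestors of B: {A, B, E, F, G, I, J, M, N, O, P, Q, R}.
Common ancestors: {A, E, I, O, Q, R}.
Among these, O is not an ancestor of any other common ancestor — it is the merge base.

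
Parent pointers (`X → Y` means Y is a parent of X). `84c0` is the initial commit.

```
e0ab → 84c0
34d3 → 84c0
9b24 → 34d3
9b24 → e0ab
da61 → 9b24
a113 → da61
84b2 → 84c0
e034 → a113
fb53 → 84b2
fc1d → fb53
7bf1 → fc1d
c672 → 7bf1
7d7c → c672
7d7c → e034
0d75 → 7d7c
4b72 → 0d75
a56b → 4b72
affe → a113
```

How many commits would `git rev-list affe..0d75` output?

8

Reachable from 0d75: {0d75, 34d3, 7bf1, 7d7c, 84b2, 84c0, 9b24, a113, c672, da61, e034, e0ab, fb53, fc1d}.
Reachable from affe: {34d3, 84c0, 9b24, a113, affe, da61, e0ab}.
In 0d75's history but not affe's: {0d75, 7bf1, 7d7c, 84b2, c672, e034, fb53, fc1d} — 8 commits.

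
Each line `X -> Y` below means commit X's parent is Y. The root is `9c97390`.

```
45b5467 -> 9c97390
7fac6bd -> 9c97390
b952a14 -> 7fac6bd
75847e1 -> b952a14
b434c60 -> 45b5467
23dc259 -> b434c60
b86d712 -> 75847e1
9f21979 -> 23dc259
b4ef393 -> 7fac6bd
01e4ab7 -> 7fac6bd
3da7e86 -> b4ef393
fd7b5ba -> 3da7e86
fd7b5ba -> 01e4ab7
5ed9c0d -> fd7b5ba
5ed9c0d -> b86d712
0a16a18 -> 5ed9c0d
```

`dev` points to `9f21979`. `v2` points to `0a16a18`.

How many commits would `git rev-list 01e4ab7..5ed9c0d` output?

7

Reachable from 5ed9c0d: {01e4ab7, 3da7e86, 5ed9c0d, 75847e1, 7fac6bd, 9c97390, b4ef393, b86d712, b952a14, fd7b5ba}.
Reachable from 01e4ab7: {01e4ab7, 7fac6bd, 9c97390}.
In 5ed9c0d's history but not 01e4ab7's: {3da7e86, 5ed9c0d, 75847e1, b4ef393, b86d712, b952a14, fd7b5ba} — 7 commits.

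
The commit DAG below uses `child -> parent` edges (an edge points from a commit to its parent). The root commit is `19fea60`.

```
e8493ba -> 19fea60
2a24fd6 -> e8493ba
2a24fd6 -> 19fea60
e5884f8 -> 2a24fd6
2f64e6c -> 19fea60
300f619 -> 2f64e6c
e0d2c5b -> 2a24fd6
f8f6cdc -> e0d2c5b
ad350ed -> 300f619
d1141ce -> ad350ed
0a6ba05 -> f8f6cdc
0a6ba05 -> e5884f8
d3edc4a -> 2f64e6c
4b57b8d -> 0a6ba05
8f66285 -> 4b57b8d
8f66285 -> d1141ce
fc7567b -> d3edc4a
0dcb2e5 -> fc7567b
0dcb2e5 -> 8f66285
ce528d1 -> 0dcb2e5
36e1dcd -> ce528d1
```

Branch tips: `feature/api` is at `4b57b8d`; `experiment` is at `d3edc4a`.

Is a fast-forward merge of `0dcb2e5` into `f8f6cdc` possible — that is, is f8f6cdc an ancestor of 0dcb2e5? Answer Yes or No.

A fast-forward from f8f6cdc to 0dcb2e5 is possible iff f8f6cdc is an ancestor of 0dcb2e5.
Ancestors of 0dcb2e5: {0a6ba05, 0dcb2e5, 19fea60, 2a24fd6, 2f64e6c, 300f619, 4b57b8d, 8f66285, ad350ed, d1141ce, d3edc4a, e0d2c5b, e5884f8, e8493ba, f8f6cdc, fc7567b}.
f8f6cdc is among them, so fast-forward is possible.

Yes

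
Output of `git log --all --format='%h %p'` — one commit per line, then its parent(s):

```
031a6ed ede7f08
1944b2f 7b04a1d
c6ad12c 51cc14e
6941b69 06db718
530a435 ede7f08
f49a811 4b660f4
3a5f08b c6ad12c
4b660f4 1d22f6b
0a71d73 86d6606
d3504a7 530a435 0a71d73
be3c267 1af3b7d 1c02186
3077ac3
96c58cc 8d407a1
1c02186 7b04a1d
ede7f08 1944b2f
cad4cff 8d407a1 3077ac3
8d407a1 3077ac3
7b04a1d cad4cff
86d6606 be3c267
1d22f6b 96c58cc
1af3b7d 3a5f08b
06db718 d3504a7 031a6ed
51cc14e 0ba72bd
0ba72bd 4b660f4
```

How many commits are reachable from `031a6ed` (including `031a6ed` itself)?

Walking parent pointers from 031a6ed: reachable set = {031a6ed, 1944b2f, 3077ac3, 7b04a1d, 8d407a1, cad4cff, ede7f08}.
That is 7 commits.

7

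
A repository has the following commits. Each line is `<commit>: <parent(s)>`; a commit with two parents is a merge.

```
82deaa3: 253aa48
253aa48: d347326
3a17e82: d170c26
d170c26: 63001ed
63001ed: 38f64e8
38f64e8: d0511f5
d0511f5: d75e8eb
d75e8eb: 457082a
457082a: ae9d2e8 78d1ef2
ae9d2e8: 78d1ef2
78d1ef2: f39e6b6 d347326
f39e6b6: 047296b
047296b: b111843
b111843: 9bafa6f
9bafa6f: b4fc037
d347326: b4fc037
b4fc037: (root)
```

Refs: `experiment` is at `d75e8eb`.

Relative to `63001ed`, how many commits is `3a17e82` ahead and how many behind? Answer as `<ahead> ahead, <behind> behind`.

Reachable from 3a17e82: {047296b, 38f64e8, 3a17e82, 457082a, 63001ed, 78d1ef2, 9bafa6f, ae9d2e8, b111843, b4fc037, d0511f5, d170c26, d347326, d75e8eb, f39e6b6}.
Reachable from 63001ed: {047296b, 38f64e8, 457082a, 63001ed, 78d1ef2, 9bafa6f, ae9d2e8, b111843, b4fc037, d0511f5, d347326, d75e8eb, f39e6b6}.
Only in 3a17e82's history (ahead): {3a17e82, d170c26} — 2.
Only in 63001ed's history (behind): {} — 0.

2 ahead, 0 behind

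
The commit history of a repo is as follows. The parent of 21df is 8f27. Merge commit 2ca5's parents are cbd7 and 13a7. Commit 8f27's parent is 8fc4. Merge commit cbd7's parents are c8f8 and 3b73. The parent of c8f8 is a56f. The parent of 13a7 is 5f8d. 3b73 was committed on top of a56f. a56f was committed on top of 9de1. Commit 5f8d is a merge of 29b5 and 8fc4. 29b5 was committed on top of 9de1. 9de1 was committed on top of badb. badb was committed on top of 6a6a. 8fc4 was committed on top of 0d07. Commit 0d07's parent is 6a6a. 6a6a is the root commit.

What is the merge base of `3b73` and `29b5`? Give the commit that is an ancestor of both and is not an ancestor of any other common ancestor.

Ancestors of 3b73: {3b73, 6a6a, 9de1, a56f, badb}.
Ancestors of 29b5: {29b5, 6a6a, 9de1, badb}.
Common ancestors: {6a6a, 9de1, badb}.
Among these, 9de1 is not an ancestor of any other common ancestor — it is the merge base.

9de1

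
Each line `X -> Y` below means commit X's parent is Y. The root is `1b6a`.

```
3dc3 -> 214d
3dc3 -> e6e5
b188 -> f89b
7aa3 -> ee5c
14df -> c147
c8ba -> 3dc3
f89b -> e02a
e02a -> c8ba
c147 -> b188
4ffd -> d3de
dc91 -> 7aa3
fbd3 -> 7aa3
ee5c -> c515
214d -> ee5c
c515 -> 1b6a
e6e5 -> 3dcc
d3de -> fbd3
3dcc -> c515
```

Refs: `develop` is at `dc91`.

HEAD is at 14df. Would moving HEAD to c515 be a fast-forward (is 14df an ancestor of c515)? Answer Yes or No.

No

A fast-forward from 14df to c515 is possible iff 14df is an ancestor of c515.
Ancestors of c515: {1b6a, c515}.
14df is not among them, so fast-forward is not possible.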